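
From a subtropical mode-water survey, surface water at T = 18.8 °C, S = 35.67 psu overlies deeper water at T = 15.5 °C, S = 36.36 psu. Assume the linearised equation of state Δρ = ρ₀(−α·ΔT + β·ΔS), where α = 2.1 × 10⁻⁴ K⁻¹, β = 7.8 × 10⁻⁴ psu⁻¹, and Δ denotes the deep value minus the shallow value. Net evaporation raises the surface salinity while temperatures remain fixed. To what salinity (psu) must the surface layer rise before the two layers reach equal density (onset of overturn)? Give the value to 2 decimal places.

37.25 psu

Neutral buoyancy requires −α(T_deep − T_surf) + β(S_deep − S_surf′) = 0.
S_surf′ = S_deep − (α/β)·ΔT = 36.36 − (2.1 × 10⁻⁴/7.8 × 10⁻⁴)·(-3.3) = 37.2485 psu.
Increase required: 37.2485 − 35.67 = 1.5785 psu.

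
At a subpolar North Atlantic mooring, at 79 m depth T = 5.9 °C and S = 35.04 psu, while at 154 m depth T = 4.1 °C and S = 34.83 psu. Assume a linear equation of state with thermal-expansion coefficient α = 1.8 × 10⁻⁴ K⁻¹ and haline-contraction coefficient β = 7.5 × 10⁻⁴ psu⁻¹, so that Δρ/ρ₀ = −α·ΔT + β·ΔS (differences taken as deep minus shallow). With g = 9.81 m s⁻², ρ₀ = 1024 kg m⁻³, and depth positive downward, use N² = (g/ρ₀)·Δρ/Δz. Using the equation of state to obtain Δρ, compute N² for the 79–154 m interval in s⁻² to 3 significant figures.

ΔT = -1.8 K, ΔS = -0.21 psu (deep − shallow).
Δρ/ρ₀ = −αΔT + βΔS = 3.24 × 10⁻⁴ − 1.575 × 10⁻⁴ = 1.665 × 10⁻⁴, so Δρ ≈ 0.1705 kg m⁻³.
N² = (g/ρ₀)·Δρ/Δz = g·(Δρ/ρ₀)/Δz = 9.81 × 1.665 × 10⁻⁴ / 75 = 2.1778 × 10⁻⁵ s⁻² ≈ 2.18 × 10⁻⁵ s⁻².

2.18 × 10⁻⁵ s⁻²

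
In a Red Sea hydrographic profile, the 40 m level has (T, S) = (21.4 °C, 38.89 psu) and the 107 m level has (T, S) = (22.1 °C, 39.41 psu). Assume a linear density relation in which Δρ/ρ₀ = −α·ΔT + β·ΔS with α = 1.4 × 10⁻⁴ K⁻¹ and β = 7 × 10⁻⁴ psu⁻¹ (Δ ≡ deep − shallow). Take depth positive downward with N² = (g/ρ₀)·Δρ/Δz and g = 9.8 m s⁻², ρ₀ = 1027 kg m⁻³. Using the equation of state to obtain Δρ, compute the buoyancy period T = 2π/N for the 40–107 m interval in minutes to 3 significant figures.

16.8 min

ΔT = +0.7 K, ΔS = +0.52 psu (deep − shallow).
Δρ/ρ₀ = −αΔT + βΔS = -9.80 × 10⁻⁵ + 3.64 × 10⁻⁴ = 2.66 × 10⁻⁴, so Δρ ≈ 0.2732 kg m⁻³.
N² = (g/ρ₀)·Δρ/Δz = g·(Δρ/ρ₀)/Δz = 9.8 × 2.66 × 10⁻⁴ / 67 = 3.8907 × 10⁻⁵ s⁻².
N = √(3.8907 × 10⁻⁵) = 6.2375 × 10⁻³ rad s⁻¹ → T = 2π/N = 1.0073 × 10³ s = 16.788 min ≈ 16.8 min.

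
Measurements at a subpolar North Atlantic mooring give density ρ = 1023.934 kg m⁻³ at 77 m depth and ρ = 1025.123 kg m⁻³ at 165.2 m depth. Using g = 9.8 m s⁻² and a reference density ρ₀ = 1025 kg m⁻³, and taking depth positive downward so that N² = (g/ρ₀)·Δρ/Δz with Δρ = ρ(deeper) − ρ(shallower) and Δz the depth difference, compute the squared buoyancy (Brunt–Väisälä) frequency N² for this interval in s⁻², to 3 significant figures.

1.29 × 10⁻⁴ s⁻²

Δρ = 1025.123 − 1023.934 = 1.189 kg m⁻³ over Δz = 165.2 − 77 = 88.2 m.
N² = (9.8/1025) × (1.189/88.2) = 1.2889 × 10⁻⁴ s⁻² ≈ 1.29 × 10⁻⁴ s⁻².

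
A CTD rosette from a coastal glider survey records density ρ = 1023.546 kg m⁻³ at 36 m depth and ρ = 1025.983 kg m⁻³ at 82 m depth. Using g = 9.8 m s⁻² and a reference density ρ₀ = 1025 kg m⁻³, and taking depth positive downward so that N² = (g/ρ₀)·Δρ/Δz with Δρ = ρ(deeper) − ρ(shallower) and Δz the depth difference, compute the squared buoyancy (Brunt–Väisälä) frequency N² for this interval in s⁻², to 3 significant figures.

Δρ = 1025.983 − 1023.546 = 2.437 kg m⁻³ over Δz = 82 − 36 = 46 m.
N² = (9.8/1025) × (2.437/46) = 5.0652 × 10⁻⁴ s⁻² ≈ 5.07 × 10⁻⁴ s⁻².
Since Δρ > 0 the layer is stably stratified.

5.07 × 10⁻⁴ s⁻²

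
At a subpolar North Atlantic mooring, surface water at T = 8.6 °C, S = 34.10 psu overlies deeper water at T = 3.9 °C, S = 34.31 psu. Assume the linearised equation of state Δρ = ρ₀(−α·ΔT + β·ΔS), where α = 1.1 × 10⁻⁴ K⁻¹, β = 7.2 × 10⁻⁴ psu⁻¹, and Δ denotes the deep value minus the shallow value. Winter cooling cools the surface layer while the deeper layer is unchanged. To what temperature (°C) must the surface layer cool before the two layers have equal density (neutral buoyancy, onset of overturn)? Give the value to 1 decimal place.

Neutral buoyancy requires Δρ = 0, i.e. −α(T_deep − T_surf′) + β(S_deep − S_surf) = 0.
T_surf′ = T_deep − (β/α)·ΔS = 3.9 − (7.2 × 10⁻⁴/1.1 × 10⁻⁴)·(+0.21) = 2.525 °C.
Cooling required: 8.6 − (2.525) = 6.075 °C.

2.5 °C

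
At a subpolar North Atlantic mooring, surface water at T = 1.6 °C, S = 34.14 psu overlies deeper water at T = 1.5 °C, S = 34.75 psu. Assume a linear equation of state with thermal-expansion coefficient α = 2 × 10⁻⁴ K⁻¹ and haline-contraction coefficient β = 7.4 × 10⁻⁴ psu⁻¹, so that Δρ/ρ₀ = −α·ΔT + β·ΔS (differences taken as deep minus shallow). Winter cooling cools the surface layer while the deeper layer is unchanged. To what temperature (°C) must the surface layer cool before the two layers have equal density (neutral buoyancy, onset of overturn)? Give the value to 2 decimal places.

-0.76 °C

Neutral buoyancy requires Δρ = 0, i.e. −α(T_deep − T_surf′) + β(S_deep − S_surf) = 0.
T_surf′ = T_deep − (β/α)·ΔS = 1.5 − (7.4 × 10⁻⁴/2 × 10⁻⁴)·(+0.61) = -0.7570 °C.
Cooling required: 1.6 − (-0.7570) = 2.3570 °C.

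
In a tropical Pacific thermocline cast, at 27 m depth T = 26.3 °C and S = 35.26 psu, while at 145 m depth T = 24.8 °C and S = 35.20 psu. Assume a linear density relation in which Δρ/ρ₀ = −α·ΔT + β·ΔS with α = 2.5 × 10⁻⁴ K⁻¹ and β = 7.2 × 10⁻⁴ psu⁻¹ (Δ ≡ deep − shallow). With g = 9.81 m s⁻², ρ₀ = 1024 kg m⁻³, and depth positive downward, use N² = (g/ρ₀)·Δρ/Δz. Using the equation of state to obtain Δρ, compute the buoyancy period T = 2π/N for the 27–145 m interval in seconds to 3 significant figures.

1.20 × 10³ s

ΔT = -1.5 K, ΔS = -0.06 psu (deep − shallow).
Δρ/ρ₀ = −αΔT + βΔS = 3.75 × 10⁻⁴ − 4.32 × 10⁻⁵ = 3.318 × 10⁻⁴, so Δρ ≈ 0.3398 kg m⁻³.
N² = (g/ρ₀)·Δρ/Δz = g·(Δρ/ρ₀)/Δz = 9.81 × 3.318 × 10⁻⁴ / 118 = 2.7584 × 10⁻⁵ s⁻².
N = √(2.7584 × 10⁻⁵) = 5.2520 × 10⁻³ rad s⁻¹ → T = 2π/N = 1.1963 × 10³ s ≈ 1.20 × 10³ s.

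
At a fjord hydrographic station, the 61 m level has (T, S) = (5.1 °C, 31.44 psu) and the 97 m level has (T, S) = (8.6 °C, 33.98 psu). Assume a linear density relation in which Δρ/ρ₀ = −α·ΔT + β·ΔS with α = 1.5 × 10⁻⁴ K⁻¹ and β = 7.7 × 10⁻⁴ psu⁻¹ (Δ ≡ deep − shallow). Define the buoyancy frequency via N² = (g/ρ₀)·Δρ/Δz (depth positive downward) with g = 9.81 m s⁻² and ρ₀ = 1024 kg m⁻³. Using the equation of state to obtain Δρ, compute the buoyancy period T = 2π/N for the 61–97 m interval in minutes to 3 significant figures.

5.30 min

ΔT = +3.5 K, ΔS = +2.54 psu (deep − shallow).
Δρ/ρ₀ = −αΔT + βΔS = -5.25 × 10⁻⁴ + 1.9558 × 10⁻³ = 1.4308 × 10⁻³, so Δρ ≈ 1.465 kg m⁻³.
N² = (g/ρ₀)·Δρ/Δz = g·(Δρ/ρ₀)/Δz = 9.81 × 1.4308 × 10⁻³ / 36 = 3.8989 × 10⁻⁴ s⁻².
N = √(3.8989 × 10⁻⁴) = 0.019746 rad s⁻¹ → T = 2π/N = 318.20 s = 5.3033 min ≈ 5.30 min.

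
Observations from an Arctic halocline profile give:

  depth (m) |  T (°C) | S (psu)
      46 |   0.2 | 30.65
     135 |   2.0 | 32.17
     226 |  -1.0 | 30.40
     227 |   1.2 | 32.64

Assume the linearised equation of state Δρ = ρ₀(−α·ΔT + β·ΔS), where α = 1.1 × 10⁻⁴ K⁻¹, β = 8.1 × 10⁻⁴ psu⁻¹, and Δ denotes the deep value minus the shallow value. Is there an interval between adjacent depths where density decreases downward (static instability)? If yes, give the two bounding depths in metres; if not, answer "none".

Evaluate Δρ/ρ₀ = −αΔT + βΔS across each adjacent pair:
  46–135 m: −αΔT+βΔS = −(1.1 × 10⁻⁴)(+1.8)+(8.1 × 10⁻⁴)(+1.52) = 1.0 × 10⁻³ → stable
  135–226 m: −αΔT+βΔS = −(1.1 × 10⁻⁴)(-3.0)+(8.1 × 10⁻⁴)(-1.77) = -1.1 × 10⁻³ → UNSTABLE
  226–227 m: −αΔT+βΔS = −(1.1 × 10⁻⁴)(+2.2)+(8.1 × 10⁻⁴)(+2.24) = 1.6 × 10⁻³ → stable
The 135–226 m interval has Δρ < 0: lighter water underlies denser water.

135–226 m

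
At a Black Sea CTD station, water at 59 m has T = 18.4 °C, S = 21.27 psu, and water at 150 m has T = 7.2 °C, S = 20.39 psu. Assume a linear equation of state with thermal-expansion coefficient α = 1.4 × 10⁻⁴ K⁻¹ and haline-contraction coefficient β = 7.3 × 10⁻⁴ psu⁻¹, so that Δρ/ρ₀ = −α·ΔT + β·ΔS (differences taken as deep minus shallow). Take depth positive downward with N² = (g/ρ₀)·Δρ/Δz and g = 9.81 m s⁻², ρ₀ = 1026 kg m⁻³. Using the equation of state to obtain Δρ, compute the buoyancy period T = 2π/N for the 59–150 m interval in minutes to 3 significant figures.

ΔT = -11.2 K, ΔS = -0.88 psu (deep − shallow).
Δρ/ρ₀ = −αΔT + βΔS = 1.568 × 10⁻³ − 6.424 × 10⁻⁴ = 9.256 × 10⁻⁴, so Δρ ≈ 0.9497 kg m⁻³.
N² = (g/ρ₀)·Δρ/Δz = g·(Δρ/ρ₀)/Δz = 9.81 × 9.256 × 10⁻⁴ / 91 = 9.9782 × 10⁻⁵ s⁻².
N = √(9.9782 × 10⁻⁵) = 9.9891 × 10⁻³ rad s⁻¹ → T = 2π/N = 629.00 s = 10.483 min ≈ 10.5 min.

10.5 min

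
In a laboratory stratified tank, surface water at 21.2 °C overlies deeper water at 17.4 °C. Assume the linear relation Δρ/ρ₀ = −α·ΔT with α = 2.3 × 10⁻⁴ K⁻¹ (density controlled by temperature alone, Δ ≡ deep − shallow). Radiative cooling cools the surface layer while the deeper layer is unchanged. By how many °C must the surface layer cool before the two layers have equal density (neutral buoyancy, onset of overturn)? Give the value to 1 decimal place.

3.8 °C

With temperature the only control, equal density requires T_surf′ = T_deep.
T_surf′ = 17.4 °C.
Cooling required: 21.2 − 17.4 = 3.8 °C.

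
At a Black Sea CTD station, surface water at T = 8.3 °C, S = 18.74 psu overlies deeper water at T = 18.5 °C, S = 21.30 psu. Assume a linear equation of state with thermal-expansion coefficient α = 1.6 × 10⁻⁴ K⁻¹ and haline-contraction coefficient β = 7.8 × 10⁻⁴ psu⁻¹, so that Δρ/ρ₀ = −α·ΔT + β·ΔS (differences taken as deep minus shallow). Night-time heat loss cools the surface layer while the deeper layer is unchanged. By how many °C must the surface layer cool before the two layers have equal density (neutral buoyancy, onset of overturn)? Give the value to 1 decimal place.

2.3 °C

Neutral buoyancy requires Δρ = 0, i.e. −α(T_deep − T_surf′) + β(S_deep − S_surf) = 0.
T_surf′ = T_deep − (β/α)·ΔS = 18.5 − (7.8 × 10⁻⁴/1.6 × 10⁻⁴)·(+2.56) = 6.020 °C.
Cooling required: 8.3 − (6.020) = 2.280 °C.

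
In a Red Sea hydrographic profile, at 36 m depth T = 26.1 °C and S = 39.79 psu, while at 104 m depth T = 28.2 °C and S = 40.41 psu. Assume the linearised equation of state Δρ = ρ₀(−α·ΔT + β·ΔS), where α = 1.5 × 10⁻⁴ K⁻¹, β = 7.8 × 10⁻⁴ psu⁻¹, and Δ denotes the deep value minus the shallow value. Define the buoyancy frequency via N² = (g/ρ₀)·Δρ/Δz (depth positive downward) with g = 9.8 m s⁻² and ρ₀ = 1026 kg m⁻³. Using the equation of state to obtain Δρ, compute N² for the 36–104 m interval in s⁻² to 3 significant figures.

ΔT = +2.1 K, ΔS = +0.62 psu (deep − shallow).
Δρ/ρ₀ = −αΔT + βΔS = -3.15 × 10⁻⁴ + 4.836 × 10⁻⁴ = 1.686 × 10⁻⁴, so Δρ ≈ 0.1730 kg m⁻³.
N² = (g/ρ₀)·Δρ/Δz = g·(Δρ/ρ₀)/Δz = 9.8 × 1.686 × 10⁻⁴ / 68 = 2.4298 × 10⁻⁵ s⁻² ≈ 2.43 × 10⁻⁵ s⁻².

2.43 × 10⁻⁵ s⁻²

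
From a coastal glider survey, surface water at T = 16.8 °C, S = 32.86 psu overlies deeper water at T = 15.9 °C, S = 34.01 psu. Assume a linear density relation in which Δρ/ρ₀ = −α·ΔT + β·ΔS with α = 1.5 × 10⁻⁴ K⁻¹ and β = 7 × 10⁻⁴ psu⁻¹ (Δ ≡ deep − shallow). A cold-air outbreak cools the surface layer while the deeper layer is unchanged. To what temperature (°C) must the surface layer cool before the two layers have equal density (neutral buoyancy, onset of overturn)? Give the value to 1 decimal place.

Neutral buoyancy requires Δρ = 0, i.e. −α(T_deep − T_surf′) + β(S_deep − S_surf) = 0.
T_surf′ = T_deep − (β/α)·ΔS = 15.9 − (7 × 10⁻⁴/1.5 × 10⁻⁴)·(+1.15) = 10.533 °C.
Cooling required: 16.8 − (10.533) = 6.267 °C.

10.5 °C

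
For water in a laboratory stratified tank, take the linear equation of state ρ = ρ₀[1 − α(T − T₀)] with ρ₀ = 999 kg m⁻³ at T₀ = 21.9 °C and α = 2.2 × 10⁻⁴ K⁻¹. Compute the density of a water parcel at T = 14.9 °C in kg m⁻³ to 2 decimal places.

1000.54 kg m⁻³

T − T₀ = -7.0 K.
Bracket = 1 − α·(-7.0) = 1 + (1.54 × 10⁻³) = 1.0015400.
ρ = 999 × 1.0015400 = 1000.54 kg m⁻³.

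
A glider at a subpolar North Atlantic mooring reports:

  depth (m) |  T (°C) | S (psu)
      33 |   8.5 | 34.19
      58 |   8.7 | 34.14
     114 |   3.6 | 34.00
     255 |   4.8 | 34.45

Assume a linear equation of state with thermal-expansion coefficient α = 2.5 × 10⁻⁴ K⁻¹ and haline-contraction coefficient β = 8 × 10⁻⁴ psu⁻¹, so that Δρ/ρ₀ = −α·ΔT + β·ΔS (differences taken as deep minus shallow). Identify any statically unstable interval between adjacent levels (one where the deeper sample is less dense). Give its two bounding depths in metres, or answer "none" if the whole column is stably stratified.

Evaluate Δρ/ρ₀ = −αΔT + βΔS across each adjacent pair:
  33–58 m: −αΔT+βΔS = −(2.5 × 10⁻⁴)(+0.2)+(8 × 10⁻⁴)(-0.05) = -9.0 × 10⁻⁵ → UNSTABLE
  58–114 m: −αΔT+βΔS = −(2.5 × 10⁻⁴)(-5.1)+(8 × 10⁻⁴)(-0.14) = 1.2 × 10⁻³ → stable
  114–255 m: −αΔT+βΔS = −(2.5 × 10⁻⁴)(+1.2)+(8 × 10⁻⁴)(+0.45) = 6.0 × 10⁻⁵ → stable
The 33–58 m interval has Δρ < 0: lighter water underlies denser water.

33–58 m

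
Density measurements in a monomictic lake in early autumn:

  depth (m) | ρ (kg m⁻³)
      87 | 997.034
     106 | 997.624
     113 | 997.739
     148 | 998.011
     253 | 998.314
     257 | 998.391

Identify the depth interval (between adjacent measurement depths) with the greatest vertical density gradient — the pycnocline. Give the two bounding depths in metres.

Compute the density gradient over each adjacent pair:
  87–106 m: Δρ/Δz = 0.590/19 = 0.031 kg m⁻⁴
  106–113 m: Δρ/Δz = 0.115/7 = 0.016 kg m⁻⁴
  113–148 m: Δρ/Δz = 0.272/35 = 7.8 × 10⁻³ kg m⁻⁴
  148–253 m: Δρ/Δz = 0.303/105 = 2.9 × 10⁻³ kg m⁻⁴
  253–257 m: Δρ/Δz = 0.077/4 = 0.019 kg m⁻⁴
The largest gradient is in the 87–106 m interval — the pycnocline.

87–106 m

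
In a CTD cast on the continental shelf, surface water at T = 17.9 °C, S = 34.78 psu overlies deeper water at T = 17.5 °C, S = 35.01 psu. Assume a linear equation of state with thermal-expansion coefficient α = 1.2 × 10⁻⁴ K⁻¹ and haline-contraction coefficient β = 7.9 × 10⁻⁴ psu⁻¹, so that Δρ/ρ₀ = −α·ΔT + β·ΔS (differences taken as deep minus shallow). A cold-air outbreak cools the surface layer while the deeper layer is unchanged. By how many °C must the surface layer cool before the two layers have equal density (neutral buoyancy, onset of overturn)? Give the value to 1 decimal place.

Neutral buoyancy requires Δρ = 0, i.e. −α(T_deep − T_surf′) + β(S_deep − S_surf) = 0.
T_surf′ = T_deep − (β/α)·ΔS = 17.5 − (7.9 × 10⁻⁴/1.2 × 10⁻⁴)·(+0.23) = 15.986 °C.
Cooling required: 17.9 − (15.986) = 1.914 °C.

1.9 °C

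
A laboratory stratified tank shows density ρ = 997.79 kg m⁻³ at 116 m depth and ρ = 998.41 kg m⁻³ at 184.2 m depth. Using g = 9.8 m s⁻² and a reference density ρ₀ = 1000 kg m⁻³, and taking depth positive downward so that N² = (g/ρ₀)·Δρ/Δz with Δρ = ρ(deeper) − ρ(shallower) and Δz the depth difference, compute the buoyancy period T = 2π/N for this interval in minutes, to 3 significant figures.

11.1 min

Δρ = 998.41 − 997.79 = 0.62 kg m⁻³ over Δz = 184.2 − 116 = 68.2 m.
N² = (9.8/1000) × (0.62/68.2) = 8.9091 × 10⁻⁵ s⁻².
N = √(8.9091 × 10⁻⁵) = 9.4388 × 10⁻³ rad s⁻¹, so T = 2π/N = 665.68 s = 11.095 min ≈ 11.1 min.
Since Δρ > 0 the layer is stably stratified.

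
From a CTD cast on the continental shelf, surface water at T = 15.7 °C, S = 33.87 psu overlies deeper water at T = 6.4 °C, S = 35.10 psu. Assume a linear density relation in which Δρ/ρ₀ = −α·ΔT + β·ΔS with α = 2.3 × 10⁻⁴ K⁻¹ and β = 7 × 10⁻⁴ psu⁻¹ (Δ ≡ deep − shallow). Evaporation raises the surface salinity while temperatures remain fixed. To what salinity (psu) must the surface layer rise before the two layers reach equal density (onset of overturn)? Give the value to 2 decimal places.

Neutral buoyancy requires −α(T_deep − T_surf) + β(S_deep − S_surf′) = 0.
S_surf′ = S_deep − (α/β)·ΔT = 35.10 − (2.3 × 10⁻⁴/7 × 10⁻⁴)·(-9.3) = 38.1557 psu.
Increase required: 38.1557 − 33.87 = 4.2857 psu.

38.16 psu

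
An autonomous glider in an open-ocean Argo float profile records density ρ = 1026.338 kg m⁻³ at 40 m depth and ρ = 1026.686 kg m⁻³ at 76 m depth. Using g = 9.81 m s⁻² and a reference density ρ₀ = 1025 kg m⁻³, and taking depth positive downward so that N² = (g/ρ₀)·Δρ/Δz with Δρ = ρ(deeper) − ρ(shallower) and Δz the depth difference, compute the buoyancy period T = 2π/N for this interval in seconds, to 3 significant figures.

Δρ = 1026.686 − 1026.338 = 0.348 kg m⁻³ over Δz = 76 − 40 = 36 m.
N² = (9.81/1025) × (0.348/36) = 9.2517 × 10⁻⁵ s⁻².
N = √(9.2517 × 10⁻⁵) = 9.6186 × 10⁻³ rad s⁻¹, so T = 2π/N = 653.23 s ≈ 653 s.

653 s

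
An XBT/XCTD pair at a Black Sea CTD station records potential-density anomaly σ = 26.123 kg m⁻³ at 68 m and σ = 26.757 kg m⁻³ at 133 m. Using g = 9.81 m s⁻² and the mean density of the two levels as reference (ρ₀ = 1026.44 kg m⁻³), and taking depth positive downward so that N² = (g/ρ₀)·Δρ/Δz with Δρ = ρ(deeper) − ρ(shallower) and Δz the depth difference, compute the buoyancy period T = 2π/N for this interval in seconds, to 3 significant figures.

651 s

Δρ = 1026.757 − 1026.123 = 0.634 kg m⁻³ over Δz = 133 − 68 = 65 m.
N² = (9.81/1026.44) × (0.634/65) = 9.3220 × 10⁻⁵ s⁻².
N = √(9.3220 × 10⁻⁵) = 9.6551 × 10⁻³ rad s⁻¹, so T = 2π/N = 650.76 s ≈ 651 s.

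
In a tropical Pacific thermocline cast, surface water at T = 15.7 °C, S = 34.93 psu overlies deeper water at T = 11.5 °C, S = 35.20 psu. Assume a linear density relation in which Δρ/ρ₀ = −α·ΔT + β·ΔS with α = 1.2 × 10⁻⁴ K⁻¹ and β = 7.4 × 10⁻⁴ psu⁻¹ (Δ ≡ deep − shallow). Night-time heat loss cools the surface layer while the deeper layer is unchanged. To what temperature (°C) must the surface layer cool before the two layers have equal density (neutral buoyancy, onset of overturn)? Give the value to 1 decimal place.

Neutral buoyancy requires Δρ = 0, i.e. −α(T_deep − T_surf′) + β(S_deep − S_surf) = 0.
T_surf′ = T_deep − (β/α)·ΔS = 11.5 − (7.4 × 10⁻⁴/1.2 × 10⁻⁴)·(+0.27) = 9.835 °C.
Cooling required: 15.7 − (9.835) = 5.865 °C.

9.8 °C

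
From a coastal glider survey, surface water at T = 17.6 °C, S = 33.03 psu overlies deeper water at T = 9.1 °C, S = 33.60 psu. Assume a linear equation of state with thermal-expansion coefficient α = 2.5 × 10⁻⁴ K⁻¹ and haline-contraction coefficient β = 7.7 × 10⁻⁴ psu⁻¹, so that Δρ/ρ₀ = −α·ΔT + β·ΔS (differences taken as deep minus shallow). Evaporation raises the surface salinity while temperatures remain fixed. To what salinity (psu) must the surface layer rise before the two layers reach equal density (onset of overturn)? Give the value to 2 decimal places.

Neutral buoyancy requires −α(T_deep − T_surf) + β(S_deep − S_surf′) = 0.
S_surf′ = S_deep − (α/β)·ΔT = 33.60 − (2.5 × 10⁻⁴/7.7 × 10⁻⁴)·(-8.5) = 36.3597 psu.
Increase required: 36.3597 − 33.03 = 3.3297 psu.

36.36 psu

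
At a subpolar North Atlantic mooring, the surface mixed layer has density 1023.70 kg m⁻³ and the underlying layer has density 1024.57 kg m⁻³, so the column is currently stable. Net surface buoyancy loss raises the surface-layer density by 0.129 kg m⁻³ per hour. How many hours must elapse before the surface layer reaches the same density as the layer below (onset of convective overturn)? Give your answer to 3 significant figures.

Density deficit of the surface layer: 1024.57 − 1023.70 = 0.87 kg m⁻³.
Required change = 0.87 / 0.129 = 6.74 hours.

6.74 hours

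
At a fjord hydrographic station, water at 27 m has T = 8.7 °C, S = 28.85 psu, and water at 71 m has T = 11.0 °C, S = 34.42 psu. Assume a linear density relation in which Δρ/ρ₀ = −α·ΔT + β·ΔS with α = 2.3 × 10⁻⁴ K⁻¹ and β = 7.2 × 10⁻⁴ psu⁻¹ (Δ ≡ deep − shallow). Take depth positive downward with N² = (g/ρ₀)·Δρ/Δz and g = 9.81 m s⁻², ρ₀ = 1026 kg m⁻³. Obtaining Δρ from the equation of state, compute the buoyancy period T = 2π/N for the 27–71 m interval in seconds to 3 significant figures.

226 s

ΔT = +2.3 K, ΔS = +5.57 psu (deep − shallow).
Δρ/ρ₀ = −αΔT + βΔS = -5.29 × 10⁻⁴ + 4.0104 × 10⁻³ = 3.4814 × 10⁻³, so Δρ ≈ 3.572 kg m⁻³.
N² = (g/ρ₀)·Δρ/Δz = g·(Δρ/ρ₀)/Δz = 9.81 × 3.4814 × 10⁻³ / 44 = 7.7619 × 10⁻⁴ s⁻².
N = √(7.7619 × 10⁻⁴) = 0.027860 rad s⁻¹ → T = 2π/N = 225.53 s ≈ 226 s.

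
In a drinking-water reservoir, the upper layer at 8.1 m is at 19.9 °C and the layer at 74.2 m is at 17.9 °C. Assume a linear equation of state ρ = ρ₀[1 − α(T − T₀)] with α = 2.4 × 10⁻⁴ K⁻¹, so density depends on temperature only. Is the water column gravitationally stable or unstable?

stable

ΔT = 17.9 − 19.9 = -2.0 K, so Δρ/ρ₀ = −αΔT = 4.80 × 10⁻⁴.
Δρ/ρ₀ > 0, so Δρ > 0: deeper water is denser → statically stable.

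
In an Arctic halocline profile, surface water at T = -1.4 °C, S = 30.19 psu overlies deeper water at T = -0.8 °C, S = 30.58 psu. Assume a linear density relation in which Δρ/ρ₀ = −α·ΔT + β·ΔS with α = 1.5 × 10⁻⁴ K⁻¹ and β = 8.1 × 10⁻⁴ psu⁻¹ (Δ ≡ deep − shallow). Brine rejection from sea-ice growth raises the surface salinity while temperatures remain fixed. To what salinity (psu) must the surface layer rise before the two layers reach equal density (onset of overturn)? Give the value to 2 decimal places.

30.47 psu

Neutral buoyancy requires −α(T_deep − T_surf) + β(S_deep − S_surf′) = 0.
S_surf′ = S_deep − (α/β)·ΔT = 30.58 − (1.5 × 10⁻⁴/8.1 × 10⁻⁴)·(+0.6) = 30.4689 psu.
Increase required: 30.4689 − 30.19 = 0.2789 psu.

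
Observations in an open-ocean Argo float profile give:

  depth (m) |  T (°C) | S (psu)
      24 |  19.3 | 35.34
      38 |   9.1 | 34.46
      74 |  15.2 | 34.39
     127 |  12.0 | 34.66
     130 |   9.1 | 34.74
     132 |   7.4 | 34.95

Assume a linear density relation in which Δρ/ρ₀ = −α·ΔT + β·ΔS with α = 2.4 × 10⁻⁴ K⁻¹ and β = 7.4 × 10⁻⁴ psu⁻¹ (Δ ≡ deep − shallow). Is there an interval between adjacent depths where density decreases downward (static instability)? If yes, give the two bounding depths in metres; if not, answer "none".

Evaluate Δρ/ρ₀ = −αΔT + βΔS across each adjacent pair:
  24–38 m: −αΔT+βΔS = −(2.4 × 10⁻⁴)(-10.2)+(7.4 × 10⁻⁴)(-0.88) = 1.8 × 10⁻³ → stable
  38–74 m: −αΔT+βΔS = −(2.4 × 10⁻⁴)(+6.1)+(7.4 × 10⁻⁴)(-0.07) = -1.5 × 10⁻³ → UNSTABLE
  74–127 m: −αΔT+βΔS = −(2.4 × 10⁻⁴)(-3.2)+(7.4 × 10⁻⁴)(+0.27) = 9.7 × 10⁻⁴ → stable
  127–130 m: −αΔT+βΔS = −(2.4 × 10⁻⁴)(-2.9)+(7.4 × 10⁻⁴)(+0.08) = 7.6 × 10⁻⁴ → stable
  130–132 m: −αΔT+βΔS = −(2.4 × 10⁻⁴)(-1.7)+(7.4 × 10⁻⁴)(+0.21) = 5.6 × 10⁻⁴ → stable
The 38–74 m interval has Δρ < 0: lighter water underlies denser water.

38–74 m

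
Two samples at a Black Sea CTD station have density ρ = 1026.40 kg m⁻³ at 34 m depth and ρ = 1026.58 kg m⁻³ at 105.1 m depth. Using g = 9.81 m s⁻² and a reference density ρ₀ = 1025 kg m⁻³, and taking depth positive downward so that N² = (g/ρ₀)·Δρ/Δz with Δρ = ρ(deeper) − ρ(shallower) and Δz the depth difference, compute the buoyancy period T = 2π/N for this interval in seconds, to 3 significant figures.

Δρ = 1026.58 − 1026.40 = 0.18 kg m⁻³ over Δz = 105.1 − 34 = 71.1 m.
N² = (9.81/1025) × (0.18/71.1) = 2.4230 × 10⁻⁵ s⁻².
N = √(2.4230 × 10⁻⁵) = 4.9224 × 10⁻³ rad s⁻¹, so T = 2π/N = 1.2764 × 10³ s ≈ 1.28 × 10³ s.
A positive N² confirms static stability across the interval.

1.28 × 10³ s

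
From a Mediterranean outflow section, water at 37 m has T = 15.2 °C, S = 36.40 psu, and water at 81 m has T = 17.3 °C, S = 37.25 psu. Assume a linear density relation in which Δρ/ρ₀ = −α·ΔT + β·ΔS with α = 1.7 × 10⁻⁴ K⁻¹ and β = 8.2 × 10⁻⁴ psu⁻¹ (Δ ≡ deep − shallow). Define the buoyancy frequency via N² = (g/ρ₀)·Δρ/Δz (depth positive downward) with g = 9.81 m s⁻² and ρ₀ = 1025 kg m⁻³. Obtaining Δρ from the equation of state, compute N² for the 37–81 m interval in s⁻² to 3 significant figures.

7.58 × 10⁻⁵ s⁻²

ΔT = +2.1 K, ΔS = +0.85 psu (deep − shallow).
Δρ/ρ₀ = −αΔT + βΔS = -3.57 × 10⁻⁴ + 6.97 × 10⁻⁴ = 3.40 × 10⁻⁴, so Δρ ≈ 0.3485 kg m⁻³.
N² = (g/ρ₀)·Δρ/Δz = g·(Δρ/ρ₀)/Δz = 9.81 × 3.40 × 10⁻⁴ / 44 = 7.5805 × 10⁻⁵ s⁻² ≈ 7.58 × 10⁻⁵ s⁻².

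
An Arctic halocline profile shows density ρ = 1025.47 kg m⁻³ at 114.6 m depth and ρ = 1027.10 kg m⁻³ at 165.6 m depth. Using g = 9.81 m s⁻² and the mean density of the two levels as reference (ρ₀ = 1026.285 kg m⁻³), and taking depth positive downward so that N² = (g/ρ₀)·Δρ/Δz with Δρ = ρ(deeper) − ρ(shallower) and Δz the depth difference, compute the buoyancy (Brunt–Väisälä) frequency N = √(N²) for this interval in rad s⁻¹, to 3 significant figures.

Δρ = 1027.10 − 1025.47 = 1.63 kg m⁻³ over Δz = 165.6 − 114.6 = 51 m.
N² = (9.81/1026.285) × (1.63/51) = 3.0551 × 10⁻⁴ s⁻².
N = √(3.0551 × 10⁻⁴) = 0.017479 rad s⁻¹ ≈ 0.0175 rad s⁻¹.

0.0175 rad s⁻¹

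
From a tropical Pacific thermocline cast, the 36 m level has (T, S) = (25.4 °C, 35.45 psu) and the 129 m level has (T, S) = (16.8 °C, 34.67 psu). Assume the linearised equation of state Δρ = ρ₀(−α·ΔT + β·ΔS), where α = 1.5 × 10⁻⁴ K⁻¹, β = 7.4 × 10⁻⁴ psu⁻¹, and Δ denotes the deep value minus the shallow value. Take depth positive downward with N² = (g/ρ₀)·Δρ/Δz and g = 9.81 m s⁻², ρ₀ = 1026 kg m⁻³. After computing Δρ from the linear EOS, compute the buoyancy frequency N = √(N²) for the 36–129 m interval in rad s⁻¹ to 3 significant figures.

ΔT = -8.6 K, ΔS = -0.78 psu (deep − shallow).
Δρ/ρ₀ = −αΔT + βΔS = 1.29 × 10⁻³ − 5.772 × 10⁻⁴ = 7.128 × 10⁻⁴, so Δρ ≈ 0.7313 kg m⁻³.
N² = (g/ρ₀)·Δρ/Δz = g·(Δρ/ρ₀)/Δz = 9.81 × 7.128 × 10⁻⁴ / 93 = 7.5189 × 10⁻⁵ s⁻².
N = √(7.5189 × 10⁻⁵) = 8.6712 × 10⁻³ rad s⁻¹ ≈ 8.67 × 10⁻³ rad s⁻¹.

8.67 × 10⁻³ rad s⁻¹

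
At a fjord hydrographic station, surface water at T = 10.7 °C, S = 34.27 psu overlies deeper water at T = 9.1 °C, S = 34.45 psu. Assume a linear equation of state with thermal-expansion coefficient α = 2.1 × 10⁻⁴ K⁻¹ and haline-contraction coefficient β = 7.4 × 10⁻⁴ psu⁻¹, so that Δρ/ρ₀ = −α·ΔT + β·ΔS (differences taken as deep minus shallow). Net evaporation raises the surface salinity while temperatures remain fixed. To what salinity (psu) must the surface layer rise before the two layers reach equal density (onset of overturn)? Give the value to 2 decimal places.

Neutral buoyancy requires −α(T_deep − T_surf) + β(S_deep − S_surf′) = 0.
S_surf′ = S_deep − (α/β)·ΔT = 34.45 − (2.1 × 10⁻⁴/7.4 × 10⁻⁴)·(-1.6) = 34.9041 psu.
Increase required: 34.9041 − 34.27 = 0.6341 psu.

34.90 psu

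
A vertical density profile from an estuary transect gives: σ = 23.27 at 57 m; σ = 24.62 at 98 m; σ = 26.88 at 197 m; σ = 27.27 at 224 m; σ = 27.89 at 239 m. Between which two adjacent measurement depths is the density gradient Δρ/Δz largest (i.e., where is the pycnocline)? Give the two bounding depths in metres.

224–239 m

Compute the density gradient over each adjacent pair:
  57–98 m: Δρ/Δz = 1.35/41 = 0.033 kg m⁻⁴
  98–197 m: Δρ/Δz = 2.26/99 = 0.023 kg m⁻⁴
  197–224 m: Δρ/Δz = 0.39/27 = 0.014 kg m⁻⁴
  224–239 m: Δρ/Δz = 0.62/15 = 0.041 kg m⁻⁴
The largest gradient is in the 224–239 m interval — the pycnocline.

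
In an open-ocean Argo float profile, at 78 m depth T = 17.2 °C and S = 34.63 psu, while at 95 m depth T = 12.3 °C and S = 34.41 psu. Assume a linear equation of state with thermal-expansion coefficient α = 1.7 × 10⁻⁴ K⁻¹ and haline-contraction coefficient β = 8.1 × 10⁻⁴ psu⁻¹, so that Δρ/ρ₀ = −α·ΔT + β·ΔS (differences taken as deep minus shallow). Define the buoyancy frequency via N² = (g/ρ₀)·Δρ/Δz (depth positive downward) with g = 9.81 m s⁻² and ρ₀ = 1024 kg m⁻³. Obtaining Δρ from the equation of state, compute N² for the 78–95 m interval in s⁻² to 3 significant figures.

ΔT = -4.9 K, ΔS = -0.22 psu (deep − shallow).
Δρ/ρ₀ = −αΔT + βΔS = 8.33 × 10⁻⁴ − 1.782 × 10⁻⁴ = 6.548 × 10⁻⁴, so Δρ ≈ 0.6705 kg m⁻³.
N² = (g/ρ₀)·Δρ/Δz = g·(Δρ/ρ₀)/Δz = 9.81 × 6.548 × 10⁻⁴ / 17 = 3.7786 × 10⁻⁴ s⁻² ≈ 3.78 × 10⁻⁴ s⁻².

3.78 × 10⁻⁴ s⁻²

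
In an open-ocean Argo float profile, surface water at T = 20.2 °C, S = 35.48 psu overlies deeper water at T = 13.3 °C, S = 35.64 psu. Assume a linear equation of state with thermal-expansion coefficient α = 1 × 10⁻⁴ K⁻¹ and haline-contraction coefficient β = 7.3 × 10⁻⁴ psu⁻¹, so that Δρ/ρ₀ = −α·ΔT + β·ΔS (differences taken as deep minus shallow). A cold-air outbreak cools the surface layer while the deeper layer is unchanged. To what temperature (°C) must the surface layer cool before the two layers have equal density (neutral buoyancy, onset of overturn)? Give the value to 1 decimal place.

12.1 °C

Neutral buoyancy requires Δρ = 0, i.e. −α(T_deep − T_surf′) + β(S_deep − S_surf) = 0.
T_surf′ = T_deep − (β/α)·ΔS = 13.3 − (7.3 × 10⁻⁴/1 × 10⁻⁴)·(+0.16) = 12.132 °C.
Cooling required: 20.2 − (12.132) = 8.068 °C.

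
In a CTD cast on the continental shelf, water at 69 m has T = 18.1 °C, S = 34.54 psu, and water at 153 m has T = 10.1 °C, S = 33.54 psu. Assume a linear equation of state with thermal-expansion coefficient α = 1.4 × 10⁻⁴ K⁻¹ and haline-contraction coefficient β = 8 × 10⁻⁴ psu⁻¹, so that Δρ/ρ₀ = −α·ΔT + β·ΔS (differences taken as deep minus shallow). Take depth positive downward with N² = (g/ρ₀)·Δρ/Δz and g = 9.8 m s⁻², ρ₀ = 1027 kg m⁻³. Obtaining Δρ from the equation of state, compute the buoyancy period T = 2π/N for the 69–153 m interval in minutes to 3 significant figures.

ΔT = -8.0 K, ΔS = -1.00 psu (deep − shallow).
Δρ/ρ₀ = −αΔT + βΔS = 1.12 × 10⁻³ − 8.00 × 10⁻⁴ = 3.20 × 10⁻⁴, so Δρ ≈ 0.3286 kg m⁻³.
N² = (g/ρ₀)·Δρ/Δz = g·(Δρ/ρ₀)/Δz = 9.8 × 3.20 × 10⁻⁴ / 84 = 3.7333 × 10⁻⁵ s⁻².
N = √(3.7333 × 10⁻⁵) = 6.1101 × 10⁻³ rad s⁻¹ → T = 2π/N = 1.0283 × 10³ s = 17.138 min ≈ 17.1 min.

17.1 min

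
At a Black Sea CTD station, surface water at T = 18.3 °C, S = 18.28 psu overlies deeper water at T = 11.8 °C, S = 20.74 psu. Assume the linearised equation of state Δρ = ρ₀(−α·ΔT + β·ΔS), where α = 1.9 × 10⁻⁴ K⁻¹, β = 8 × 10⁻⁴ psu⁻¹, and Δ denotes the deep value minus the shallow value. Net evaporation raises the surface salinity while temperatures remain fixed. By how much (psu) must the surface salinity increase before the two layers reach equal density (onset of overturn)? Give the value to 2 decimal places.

4.00 psu

Neutral buoyancy requires −α(T_deep − T_surf) + β(S_deep − S_surf′) = 0.
S_surf′ = S_deep − (α/β)·ΔT = 20.74 − (1.9 × 10⁻⁴/8 × 10⁻⁴)·(-6.5) = 22.2837 psu.
Increase required: 22.2837 − 18.28 = 4.0037 psu.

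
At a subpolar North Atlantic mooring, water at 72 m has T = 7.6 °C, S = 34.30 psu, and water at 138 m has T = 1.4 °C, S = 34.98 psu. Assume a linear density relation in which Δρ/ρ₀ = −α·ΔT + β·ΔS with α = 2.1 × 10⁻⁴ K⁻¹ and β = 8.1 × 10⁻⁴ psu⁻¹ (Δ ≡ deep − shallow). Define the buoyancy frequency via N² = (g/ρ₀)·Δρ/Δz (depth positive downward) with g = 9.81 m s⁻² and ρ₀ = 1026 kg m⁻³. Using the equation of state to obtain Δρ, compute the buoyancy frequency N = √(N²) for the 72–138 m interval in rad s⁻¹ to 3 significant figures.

0.0166 rad s⁻¹

ΔT = -6.2 K, ΔS = +0.68 psu (deep − shallow).
Δρ/ρ₀ = −αΔT + βΔS = 1.302 × 10⁻³ + 5.508 × 10⁻⁴ = 1.8528 × 10⁻³, so Δρ ≈ 1.901 kg m⁻³.
N² = (g/ρ₀)·Δρ/Δz = g·(Δρ/ρ₀)/Δz = 9.81 × 1.8528 × 10⁻³ / 66 = 2.7539 × 10⁻⁴ s⁻².
N = √(2.7539 × 10⁻⁴) = 0.016595 rad s⁻¹ ≈ 0.0166 rad s⁻¹.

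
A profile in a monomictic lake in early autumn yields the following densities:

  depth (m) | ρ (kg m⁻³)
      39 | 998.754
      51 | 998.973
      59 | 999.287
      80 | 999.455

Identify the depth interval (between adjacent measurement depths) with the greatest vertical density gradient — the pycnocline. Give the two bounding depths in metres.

Compute the density gradient over each adjacent pair:
  39–51 m: Δρ/Δz = 0.219/12 = 0.018 kg m⁻⁴
  51–59 m: Δρ/Δz = 0.314/8 = 0.039 kg m⁻⁴
  59–80 m: Δρ/Δz = 0.168/21 = 8.0 × 10⁻³ kg m⁻⁴
The largest gradient is in the 51–59 m interval — the pycnocline.

51–59 m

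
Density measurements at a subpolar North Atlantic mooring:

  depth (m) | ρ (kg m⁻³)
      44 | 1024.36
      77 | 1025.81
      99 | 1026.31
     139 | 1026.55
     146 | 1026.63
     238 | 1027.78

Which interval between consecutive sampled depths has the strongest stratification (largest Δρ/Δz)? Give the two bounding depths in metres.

44–77 m

Compute the density gradient over each adjacent pair:
  44–77 m: Δρ/Δz = 1.45/33 = 0.044 kg m⁻⁴
  77–99 m: Δρ/Δz = 0.50/22 = 0.023 kg m⁻⁴
  99–139 m: Δρ/Δz = 0.24/40 = 6.0 × 10⁻³ kg m⁻⁴
  139–146 m: Δρ/Δz = 0.08/7 = 0.011 kg m⁻⁴
  146–238 m: Δρ/Δz = 1.15/92 = 0.012 kg m⁻⁴
The largest gradient is in the 44–77 m interval — the pycnocline.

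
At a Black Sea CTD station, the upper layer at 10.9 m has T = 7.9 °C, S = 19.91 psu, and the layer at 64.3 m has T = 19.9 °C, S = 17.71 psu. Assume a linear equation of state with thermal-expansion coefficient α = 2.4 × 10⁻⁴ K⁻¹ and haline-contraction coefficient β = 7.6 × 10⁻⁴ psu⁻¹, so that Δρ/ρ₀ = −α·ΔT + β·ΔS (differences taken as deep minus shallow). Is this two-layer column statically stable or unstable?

ΔT = 19.9 − 7.9 = +12.0 K and ΔS = 17.71 − 19.91 = -2.20 psu (deep − shallow).
−αΔT = -2.88 × 10⁻³; βΔS = -1.672 × 10⁻³; sum Δρ/ρ₀ = -4.552 × 10⁻³.
Δρ/ρ₀ < 0, so Δρ < 0: deeper water is lighter → statically unstable; the column would overturn.

unstable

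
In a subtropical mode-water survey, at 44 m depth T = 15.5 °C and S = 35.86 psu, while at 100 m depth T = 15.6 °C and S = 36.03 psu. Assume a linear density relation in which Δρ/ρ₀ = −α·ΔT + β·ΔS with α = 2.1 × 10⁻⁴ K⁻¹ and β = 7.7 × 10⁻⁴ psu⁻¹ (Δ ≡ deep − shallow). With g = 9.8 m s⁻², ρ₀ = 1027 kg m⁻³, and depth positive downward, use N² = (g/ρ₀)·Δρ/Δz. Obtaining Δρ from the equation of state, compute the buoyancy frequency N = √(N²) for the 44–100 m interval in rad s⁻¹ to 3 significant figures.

ΔT = +0.1 K, ΔS = +0.17 psu (deep − shallow).
Δρ/ρ₀ = −αΔT + βΔS = -2.10 × 10⁻⁵ + 1.309 × 10⁻⁴ = 1.099 × 10⁻⁴, so Δρ ≈ 0.1129 kg m⁻³.
N² = (g/ρ₀)·Δρ/Δz = g·(Δρ/ρ₀)/Δz = 9.8 × 1.099 × 10⁻⁴ / 56 = 1.9233 × 10⁻⁵ s⁻².
N = √(1.9233 × 10⁻⁵) = 4.3855 × 10⁻³ rad s⁻¹ ≈ 4.39 × 10⁻³ rad s⁻¹.

4.39 × 10⁻³ rad s⁻¹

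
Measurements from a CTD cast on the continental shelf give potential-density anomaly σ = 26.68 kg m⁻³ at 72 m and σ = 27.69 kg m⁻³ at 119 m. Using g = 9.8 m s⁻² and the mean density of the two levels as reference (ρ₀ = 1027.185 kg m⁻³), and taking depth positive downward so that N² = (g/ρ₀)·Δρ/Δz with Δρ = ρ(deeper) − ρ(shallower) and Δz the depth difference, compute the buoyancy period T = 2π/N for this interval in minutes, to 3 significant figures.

Δρ = 1027.69 − 1026.68 = 1.01 kg m⁻³ over Δz = 119 − 72 = 47 m.
N² = (9.8/1027.185) × (1.01/47) = 2.0502 × 10⁻⁴ s⁻².
N = √(2.0502 × 10⁻⁴) = 0.014319 rad s⁻¹, so T = 2π/N = 438.80 s = 7.3133 min ≈ 7.31 min.
A positive N² confirms static stability across the interval.

7.31 min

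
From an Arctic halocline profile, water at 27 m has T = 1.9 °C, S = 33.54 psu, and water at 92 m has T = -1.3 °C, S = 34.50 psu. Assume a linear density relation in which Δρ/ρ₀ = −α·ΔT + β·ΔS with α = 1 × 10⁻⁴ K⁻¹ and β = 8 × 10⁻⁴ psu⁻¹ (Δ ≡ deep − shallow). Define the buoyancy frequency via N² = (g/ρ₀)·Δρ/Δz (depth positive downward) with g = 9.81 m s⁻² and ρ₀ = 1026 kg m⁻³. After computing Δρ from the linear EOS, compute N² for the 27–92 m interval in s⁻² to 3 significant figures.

1.64 × 10⁻⁴ s⁻²

ΔT = -3.2 K, ΔS = +0.96 psu (deep − shallow).
Δρ/ρ₀ = −αΔT + βΔS = 3.20 × 10⁻⁴ + 7.68 × 10⁻⁴ = 1.088 × 10⁻³, so Δρ ≈ 1.116 kg m⁻³.
N² = (g/ρ₀)·Δρ/Δz = g·(Δρ/ρ₀)/Δz = 9.81 × 1.088 × 10⁻³ / 65 = 1.6420 × 10⁻⁴ s⁻² ≈ 1.64 × 10⁻⁴ s⁻².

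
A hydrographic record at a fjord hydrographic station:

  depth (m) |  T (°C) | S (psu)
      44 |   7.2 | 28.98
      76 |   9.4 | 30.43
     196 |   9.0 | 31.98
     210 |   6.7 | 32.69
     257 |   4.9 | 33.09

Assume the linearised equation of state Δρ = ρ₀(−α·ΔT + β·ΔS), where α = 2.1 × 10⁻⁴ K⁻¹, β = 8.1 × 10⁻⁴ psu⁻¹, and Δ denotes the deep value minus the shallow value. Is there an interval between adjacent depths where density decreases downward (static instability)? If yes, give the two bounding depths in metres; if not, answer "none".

Evaluate Δρ/ρ₀ = −αΔT + βΔS across each adjacent pair:
  44–76 m: −αΔT+βΔS = −(2.1 × 10⁻⁴)(+2.2)+(8.1 × 10⁻⁴)(+1.45) = 7.1 × 10⁻⁴ → stable
  76–196 m: −αΔT+βΔS = −(2.1 × 10⁻⁴)(-0.4)+(8.1 × 10⁻⁴)(+1.55) = 1.3 × 10⁻³ → stable
  196–210 m: −αΔT+βΔS = −(2.1 × 10⁻⁴)(-2.3)+(8.1 × 10⁻⁴)(+0.71) = 1.1 × 10⁻³ → stable
  210–257 m: −αΔT+βΔS = −(2.1 × 10⁻⁴)(-1.8)+(8.1 × 10⁻⁴)(+0.40) = 7.0 × 10⁻⁴ → stable
Every interval has Δρ > 0: the column is stably stratified throughout.

none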